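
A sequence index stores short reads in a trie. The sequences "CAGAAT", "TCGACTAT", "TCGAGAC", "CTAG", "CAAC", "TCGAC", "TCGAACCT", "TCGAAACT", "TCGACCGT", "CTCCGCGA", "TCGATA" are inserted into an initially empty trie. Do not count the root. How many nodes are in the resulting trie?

Trie structure (* marks end of a word):
(root)
├─ C
│  ├─ A
│  │  ├─ A
│  │  │  └─ C *
│  │  └─ G
│  │     └─ A
│  │        └─ A
│  │           └─ T *
│  └─ T
│     ├─ A
│     │  └─ G *
│     └─ C
│        └─ C
│           └─ G
│              └─ C
│                 └─ G
│                    └─ A *
└─ T
   └─ C
      └─ G
         └─ A
            ├─ A
            │  ├─ A
            │  │  └─ C
            │  │     └─ T *
            │  └─ C
            │     └─ C
            │        └─ T *
            ├─ C *
            │  ├─ C
            │  │  └─ G
            │  │     └─ T *
            │  └─ T
            │     └─ A
            │        └─ T *
            ├─ G
            │  └─ A
            │     └─ C *
            └─ T
               └─ A *
Counting every labelled node above: 40.

40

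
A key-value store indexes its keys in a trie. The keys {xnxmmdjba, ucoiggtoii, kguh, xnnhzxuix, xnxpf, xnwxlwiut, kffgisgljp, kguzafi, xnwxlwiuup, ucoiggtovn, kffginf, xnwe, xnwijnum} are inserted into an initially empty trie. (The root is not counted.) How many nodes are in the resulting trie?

64

For each word, the new-node count is its length minus the longest prefix already in the trie:
  "xnxmmdjba" → 9 new (x, n, x, m, m, d, j, b, a)
  "ucoiggtoii" → 10 new (u, c, o, i, g, g, t, o, i, i)
  "kguh" → 4 new (k, g, u, h)
  "xnnhzxuix" → prefix "xn" already present; 7 new (n, h, z, x, u, i, x)
  "xnxpf" → prefix "xnx" already present; 2 new (p, f)
  "xnwxlwiut" → prefix "xn" already present; 7 new (w, x, l, w, i, u, t)
  "kffgisgljp" → prefix "k" already present; 9 new (f, f, g, i, s, g, l, j, p)
  "kguzafi" → prefix "kgu" already present; 4 new (z, a, f, i)
  "xnwxlwiuup" → prefix "xnwxlwiu" already present; 2 new (u, p)
  "ucoiggtovn" → prefix "ucoiggto" already present; 2 new (v, n)
  "kffginf" → prefix "kffgi" already present; 2 new (n, f)
  "xnwe" → prefix "xnw" already present; 1 new (e)
  "xnwijnum" → prefix "xnw" already present; 5 new (i, j, n, u, m)
Total nodes = 9 + 10 + 4 + 7 + 2 + 7 + 9 + 4 + 2 + 2 + 2 + 1 + 5 = 64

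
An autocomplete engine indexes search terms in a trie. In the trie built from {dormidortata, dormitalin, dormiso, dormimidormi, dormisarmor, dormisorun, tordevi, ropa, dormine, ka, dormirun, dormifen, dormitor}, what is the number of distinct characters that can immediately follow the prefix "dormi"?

7

The children of the "dormi" node are the distinct next characters among strings starting with "dormi".
Distinct next characters after "dormi": d, f, m, n, r, s, t.
That node has 7 child edges.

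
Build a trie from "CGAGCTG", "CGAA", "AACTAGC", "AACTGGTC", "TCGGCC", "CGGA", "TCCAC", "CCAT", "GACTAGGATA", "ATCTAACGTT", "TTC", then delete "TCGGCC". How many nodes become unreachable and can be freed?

4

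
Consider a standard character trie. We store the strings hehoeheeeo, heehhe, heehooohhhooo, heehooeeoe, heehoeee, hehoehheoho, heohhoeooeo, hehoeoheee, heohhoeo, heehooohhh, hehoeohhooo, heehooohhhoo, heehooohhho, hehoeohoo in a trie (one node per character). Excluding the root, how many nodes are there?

Insert word by word; a character creates a node only if that edge doesn't already exist:
  "hehoeheeeo" → 10 new (h, e, h, o, e, h, e, e, e, o)
  "heehhe" → prefix "he" already present; 4 new (e, h, h, e)
  "heehooohhhooo" → prefix "heeh" already present; 9 new (o, o, o, h, h, h, o, o, o)
  "heehooeeoe" → prefix "heehoo" already present; 4 new (e, e, o, e)
  "heehoeee" → prefix "heeho" already present; 3 new (e, e, e)
  "hehoehheoho" → prefix "hehoeh" already present; 5 new (h, e, o, h, o)
  "heohhoeooeo" → prefix "he" already present; 9 new (o, h, h, o, e, o, o, e, o)
  "hehoeoheee" → prefix "hehoe" already present; 5 new (o, h, e, e, e)
  "heohhoeo" → prefix "heohhoeo" already present; 0 new (none)
  "heehooohhh" → prefix "heehooohhh" already present; 0 new (none)
  "hehoeohhooo" → prefix "hehoeoh" already present; 4 new (h, o, o, o)
  "heehooohhhoo" → prefix "heehooohhhoo" already present; 0 new (none)
  "heehooohhho" → prefix "heehooohhho" already present; 0 new (none)
  "hehoeohoo" → prefix "hehoeoh" already present; 2 new (o, o)
Total nodes = 10 + 4 + 9 + 4 + 3 + 5 + 9 + 5 + 0 + 0 + 4 + 0 + 0 + 2 = 55

55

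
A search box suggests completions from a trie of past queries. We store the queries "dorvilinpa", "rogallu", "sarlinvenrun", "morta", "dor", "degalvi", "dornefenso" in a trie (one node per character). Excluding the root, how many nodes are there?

47

Count nodes per top-level branch (shared prefixes stored once):
  'd'-branch (degalvi, dor, dornefenso, dorvilinpa): 23 nodes
  'm'-branch (morta): 5 nodes
  'r'-branch (rogallu): 7 nodes
  's'-branch (sarlinvenrun): 12 nodes
Sum: 47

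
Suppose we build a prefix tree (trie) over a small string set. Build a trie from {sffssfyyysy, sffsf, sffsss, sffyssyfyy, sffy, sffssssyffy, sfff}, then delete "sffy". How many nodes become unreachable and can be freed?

0

A node on "sffy"'s path can go only if nothing else ends at it or branches off below it.
Every node on "sffy" is still needed (e.g. by "sffyssyfyy"), so nothing is freed.
Nodes removed: 0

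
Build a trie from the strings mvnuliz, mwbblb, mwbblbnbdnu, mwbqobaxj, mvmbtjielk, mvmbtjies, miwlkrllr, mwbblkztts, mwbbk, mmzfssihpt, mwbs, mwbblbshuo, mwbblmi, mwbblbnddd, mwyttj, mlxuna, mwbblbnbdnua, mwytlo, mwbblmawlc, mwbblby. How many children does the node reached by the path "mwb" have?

3

Follow the path "mwb" to its node, then look at its outgoing edges.
Distinct next characters after "mwb": b, q, s.
That node has 3 child edges.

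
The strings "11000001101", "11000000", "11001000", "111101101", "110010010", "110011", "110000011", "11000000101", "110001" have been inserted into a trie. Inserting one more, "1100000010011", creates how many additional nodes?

3

Walking "1100000010011" from the root, the first 10 characters ("1100000010") follow existing edges; "0" is the first miss.
Each of the 3 remaining characters creates one node.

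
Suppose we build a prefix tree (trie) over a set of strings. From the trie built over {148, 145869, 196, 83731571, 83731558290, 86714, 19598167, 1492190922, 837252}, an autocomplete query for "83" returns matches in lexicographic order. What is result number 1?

837252

DFS of the "83" subtree visits, in order: "837252", "83731558290", "83731571"
Position 1: 837252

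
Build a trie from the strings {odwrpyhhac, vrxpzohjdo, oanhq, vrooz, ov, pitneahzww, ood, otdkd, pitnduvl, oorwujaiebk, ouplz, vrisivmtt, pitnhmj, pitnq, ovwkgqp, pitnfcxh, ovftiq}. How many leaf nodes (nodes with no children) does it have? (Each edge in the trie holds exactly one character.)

16

A leaf is a node with no children — equivalently, the end of a word that is not a proper prefix of any other stored word.
Those words: "oanhq", "odwrpyhhac", "ood", "oorwujaiebk", "otdkd", "ouplz", "ovftiq", "ovwkgqp", "pitnduvl", "pitneahzww", "pitnfcxh", "pitnhmj", "pitnq", "vrisivmtt", "vrooz", "vrxpzohjdo"
Leaf count: 16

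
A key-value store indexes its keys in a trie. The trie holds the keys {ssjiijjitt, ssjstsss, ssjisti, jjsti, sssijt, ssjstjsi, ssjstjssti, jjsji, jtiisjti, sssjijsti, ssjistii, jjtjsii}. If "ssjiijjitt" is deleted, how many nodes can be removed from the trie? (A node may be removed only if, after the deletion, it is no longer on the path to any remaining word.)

6

A node on "ssjiijjitt"'s path can go only if nothing else ends at it or branches off below it.
The suffix "ijjitt" (6 nodes) is used only by "ssjiijjitt"; the node for "ssji" still has the child "s", so pruning stops there.
Nodes removed: 6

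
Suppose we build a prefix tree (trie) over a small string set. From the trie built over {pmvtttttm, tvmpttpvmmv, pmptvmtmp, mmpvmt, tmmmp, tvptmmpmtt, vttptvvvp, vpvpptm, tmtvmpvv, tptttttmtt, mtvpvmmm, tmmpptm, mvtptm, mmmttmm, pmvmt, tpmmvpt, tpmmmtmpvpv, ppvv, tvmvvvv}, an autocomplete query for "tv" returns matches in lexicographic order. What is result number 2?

DFS of the "tv" subtree visits, in order: "tvmpttpvmmv", "tvmvvvv", "tvptmmpmtt"
Position 2: tvmvvvv

tvmvvvv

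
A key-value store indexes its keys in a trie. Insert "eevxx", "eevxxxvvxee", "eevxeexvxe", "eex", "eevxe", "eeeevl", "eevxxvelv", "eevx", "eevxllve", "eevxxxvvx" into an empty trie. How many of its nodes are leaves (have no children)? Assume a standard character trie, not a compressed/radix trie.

Leaves are exactly the stored words that no other stored word extends.
Those words: "eeeevl", "eevxeexvxe", "eevxllve", "eevxxvelv", "eevxxxvvxee", "eex"
Leaf count: 6

6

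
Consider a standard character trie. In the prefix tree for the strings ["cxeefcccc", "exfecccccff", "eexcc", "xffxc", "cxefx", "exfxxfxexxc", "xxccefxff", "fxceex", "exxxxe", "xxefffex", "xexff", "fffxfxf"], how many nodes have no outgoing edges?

12

Leaves are exactly the stored words that no other stored word extends.
Those words: "cxeefcccc", "cxefx", "eexcc", "exfecccccff", "exfxxfxexxc", "exxxxe", "fffxfxf", "fxceex", "xexff", "xffxc", "xxccefxff", "xxefffex"
Leaf count: 12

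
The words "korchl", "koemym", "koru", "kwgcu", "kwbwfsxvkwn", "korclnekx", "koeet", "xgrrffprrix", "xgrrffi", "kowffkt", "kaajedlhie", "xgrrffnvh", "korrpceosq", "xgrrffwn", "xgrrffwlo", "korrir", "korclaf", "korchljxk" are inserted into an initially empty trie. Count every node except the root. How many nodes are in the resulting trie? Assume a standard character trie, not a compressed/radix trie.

For each word, the new-node count is its length minus the longest prefix already in the trie:
  "korchl" → 6 new (k, o, r, c, h, l)
  "koemym" → prefix "ko" already present; 4 new (e, m, y, m)
  "koru" → prefix "kor" already present; 1 new (u)
  "kwgcu" → prefix "k" already present; 4 new (w, g, c, u)
  "kwbwfsxvkwn" → prefix "kw" already present; 9 new (b, w, f, s, x, v, k, w, n)
  "korclnekx" → prefix "korc" already present; 5 new (l, n, e, k, x)
  "koeet" → prefix "koe" already present; 2 new (e, t)
  "xgrrffprrix" → 11 new (x, g, r, r, f, f, p, r, r, i, x)
  "xgrrffi" → prefix "xgrrff" already present; 1 new (i)
  "kowffkt" → prefix "ko" already present; 5 new (w, f, f, k, t)
  "kaajedlhie" → prefix "k" already present; 9 new (a, a, j, e, d, l, h, i, e)
  "xgrrffnvh" → prefix "xgrrff" already present; 3 new (n, v, h)
  "korrpceosq" → prefix "kor" already present; 7 new (r, p, c, e, o, s, q)
  "xgrrffwn" → prefix "xgrrff" already present; 2 new (w, n)
  "xgrrffwlo" → prefix "xgrrffw" already present; 2 new (l, o)
  "korrir" → prefix "korr" already present; 2 new (i, r)
  "korclaf" → prefix "korcl" already present; 2 new (a, f)
  "korchljxk" → prefix "korchl" already present; 3 new (j, x, k)
Total nodes = 6 + 4 + 1 + 4 + 9 + 5 + 2 + 11 + 1 + 5 + 9 + 3 + 7 + 2 + 2 + 2 + 2 + 3 = 78

78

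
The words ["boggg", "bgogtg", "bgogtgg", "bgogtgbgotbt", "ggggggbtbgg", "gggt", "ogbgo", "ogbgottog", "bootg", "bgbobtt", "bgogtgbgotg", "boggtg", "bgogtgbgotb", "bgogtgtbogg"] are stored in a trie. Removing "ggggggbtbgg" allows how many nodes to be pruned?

After clearing the end-marker at "ggggggbtbgg", prune upward until reaching a node still needed by another word.
The suffix "gggbtbgg" (8 nodes) is used only by "ggggggbtbgg"; the node for "ggg" still has the child "t", so pruning stops there.
Nodes removed: 8

8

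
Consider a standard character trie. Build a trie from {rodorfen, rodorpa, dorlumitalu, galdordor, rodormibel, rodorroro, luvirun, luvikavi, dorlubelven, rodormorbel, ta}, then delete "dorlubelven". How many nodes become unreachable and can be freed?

6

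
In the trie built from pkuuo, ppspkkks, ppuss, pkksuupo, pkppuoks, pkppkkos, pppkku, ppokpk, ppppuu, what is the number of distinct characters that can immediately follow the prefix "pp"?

4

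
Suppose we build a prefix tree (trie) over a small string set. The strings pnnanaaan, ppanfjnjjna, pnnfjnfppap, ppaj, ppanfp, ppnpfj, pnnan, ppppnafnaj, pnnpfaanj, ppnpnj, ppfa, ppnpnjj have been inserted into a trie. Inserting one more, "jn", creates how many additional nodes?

2

No existing word starts with "j", so every character of "jn" needs a new node.
2 − 0 = 2 new nodes.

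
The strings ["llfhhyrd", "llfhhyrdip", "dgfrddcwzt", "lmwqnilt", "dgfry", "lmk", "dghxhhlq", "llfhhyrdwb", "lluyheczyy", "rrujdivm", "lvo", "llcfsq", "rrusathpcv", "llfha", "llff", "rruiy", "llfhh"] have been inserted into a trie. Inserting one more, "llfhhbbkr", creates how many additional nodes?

4

The longest prefix of "llfhhbbkr" already in the trie is "llfhh" (length 5).
So 9 − 5 = 4 new nodes.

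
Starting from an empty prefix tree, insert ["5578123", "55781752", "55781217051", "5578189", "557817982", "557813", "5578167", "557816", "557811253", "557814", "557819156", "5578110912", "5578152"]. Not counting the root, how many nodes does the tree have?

38

Trie structure (* marks end of a word):
(root)
└─ 5
   └─ 5
      └─ 7
         └─ 8
            └─ 1
               ├─ 1
               │  ├─ 0
               │  │  └─ 9
               │  │     └─ 1
               │  │        └─ 2 *
               │  └─ 2
               │     └─ 5
               │        └─ 3 *
               ├─ 2
               │  ├─ 1
               │  │  └─ 7
               │  │     └─ 0
               │  │        └─ 5
               │  │           └─ 1 *
               │  └─ 3 *
               ├─ 3 *
               ├─ 4 *
               ├─ 5
               │  └─ 2 *
               ├─ 6 *
               │  └─ 7 *
               ├─ 7
               │  ├─ 5
               │  │  └─ 2 *
               │  └─ 9
               │     └─ 8
               │        └─ 2 *
               ├─ 8
               │  └─ 9 *
               └─ 9
                  └─ 1
                     └─ 5
                        └─ 6 *
Counting every labelled node above: 38.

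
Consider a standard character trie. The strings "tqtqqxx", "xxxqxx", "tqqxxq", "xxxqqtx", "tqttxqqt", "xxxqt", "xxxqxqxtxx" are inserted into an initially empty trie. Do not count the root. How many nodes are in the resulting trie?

Trace insertions, counting only characters that open a new branch:
  "tqtqqxx" → 7 new (t, q, t, q, q, x, x)
  "xxxqxx" → 6 new (x, x, x, q, x, x)
  "tqqxxq" → prefix "tq" already present; 4 new (q, x, x, q)
  "xxxqqtx" → prefix "xxxq" already present; 3 new (q, t, x)
  "tqttxqqt" → prefix "tqt" already present; 5 new (t, x, q, q, t)
  "xxxqt" → prefix "xxxq" already present; 1 new (t)
  "xxxqxqxtxx" → prefix "xxxqx" already present; 5 new (q, x, t, x, x)
Total nodes = 7 + 6 + 4 + 3 + 5 + 1 + 5 = 31

31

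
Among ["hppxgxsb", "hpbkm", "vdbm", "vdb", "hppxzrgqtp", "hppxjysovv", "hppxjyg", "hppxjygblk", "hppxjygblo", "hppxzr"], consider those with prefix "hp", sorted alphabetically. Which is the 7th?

Words with prefix "hp", in lexicographic order: "hpbkm", "hppxgxsb", "hppxjyg", "hppxjygblk", "hppxjygblo", "hppxjysovv", "hppxzr", "hppxzrgqtp"
The 7th is hppxzr.

hppxzr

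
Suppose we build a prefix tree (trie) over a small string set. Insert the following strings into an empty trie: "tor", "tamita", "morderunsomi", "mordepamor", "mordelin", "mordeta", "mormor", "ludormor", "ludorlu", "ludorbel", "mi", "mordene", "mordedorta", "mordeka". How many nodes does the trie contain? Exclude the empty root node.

For each word, the new-node count is its length minus the longest prefix already in the trie:
  "tor" → 3 new (t, o, r)
  "tamita" → prefix "t" already present; 5 new (a, m, i, t, a)
  "morderunsomi" → 12 new (m, o, r, d, e, r, u, n, s, o, m, i)
  "mordepamor" → prefix "morde" already present; 5 new (p, a, m, o, r)
  "mordelin" → prefix "morde" already present; 3 new (l, i, n)
  "mordeta" → prefix "morde" already present; 2 new (t, a)
  "mormor" → prefix "mor" already present; 3 new (m, o, r)
  "ludormor" → 8 new (l, u, d, o, r, m, o, r)
  "ludorlu" → prefix "ludor" already present; 2 new (l, u)
  "ludorbel" → prefix "ludor" already present; 3 new (b, e, l)
  "mi" → prefix "m" already present; 1 new (i)
  "mordene" → prefix "morde" already present; 2 new (n, e)
  "mordedorta" → prefix "morde" already present; 5 new (d, o, r, t, a)
  "mordeka" → prefix "morde" already present; 2 new (k, a)
Total nodes = 3 + 5 + 12 + 5 + 3 + 2 + 3 + 8 + 2 + 3 + 1 + 2 + 5 + 2 = 56

56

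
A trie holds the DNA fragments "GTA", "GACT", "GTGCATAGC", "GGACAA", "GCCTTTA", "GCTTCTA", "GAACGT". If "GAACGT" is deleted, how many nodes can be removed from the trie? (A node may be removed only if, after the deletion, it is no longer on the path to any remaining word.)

After clearing the end-marker at "GAACGT", prune upward until reaching a node still needed by another word.
The suffix "ACGT" (4 nodes) is used only by "GAACGT"; the node for "GA" still has the child "C", so pruning stops there.
Nodes removed: 4

4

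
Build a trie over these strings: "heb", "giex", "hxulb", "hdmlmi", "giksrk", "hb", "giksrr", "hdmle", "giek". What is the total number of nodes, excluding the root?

24

Insert word by word; a character creates a node only if that edge doesn't already exist:
  "heb" → 3 new (h, e, b)
  "giex" → 4 new (g, i, e, x)
  "hxulb" → prefix "h" already present; 4 new (x, u, l, b)
  "hdmlmi" → prefix "h" already present; 5 new (d, m, l, m, i)
  "giksrk" → prefix "gi" already present; 4 new (k, s, r, k)
  "hb" → prefix "h" already present; 1 new (b)
  "giksrr" → prefix "giksr" already present; 1 new (r)
  "hdmle" → prefix "hdml" already present; 1 new (e)
  "giek" → prefix "gie" already present; 1 new (k)
Total nodes = 3 + 4 + 4 + 5 + 4 + 1 + 1 + 1 + 1 = 24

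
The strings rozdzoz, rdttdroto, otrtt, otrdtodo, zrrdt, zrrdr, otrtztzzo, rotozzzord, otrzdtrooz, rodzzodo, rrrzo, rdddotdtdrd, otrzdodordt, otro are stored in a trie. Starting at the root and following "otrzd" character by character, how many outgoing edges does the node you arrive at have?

2

Follow the path "otrzd" to its node, then look at its outgoing edges.
Distinct next characters after "otrzd": o, t.
That node has 2 child edges.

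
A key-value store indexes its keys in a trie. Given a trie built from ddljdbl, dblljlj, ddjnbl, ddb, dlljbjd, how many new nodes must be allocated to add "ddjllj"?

Walking "ddjllj" from the root, the first 3 characters ("ddj") follow existing edges; "l" is the first miss.
Each of the 3 remaining characters creates one node.

3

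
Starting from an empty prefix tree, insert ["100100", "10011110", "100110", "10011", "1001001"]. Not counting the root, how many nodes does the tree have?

Count nodes per top-level branch (shared prefixes stored once):
  '1'-branch (100100, 1001001, 10011, 100110, 10011110): 12 nodes
Sum: 12

12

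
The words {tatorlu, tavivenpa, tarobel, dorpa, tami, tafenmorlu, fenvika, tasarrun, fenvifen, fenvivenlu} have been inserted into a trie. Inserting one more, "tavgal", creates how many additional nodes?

3

The longest prefix of "tavgal" already in the trie is "tav" (length 3).
New nodes needed: |"tavgal"| − 3 = 6 − 3 = 3.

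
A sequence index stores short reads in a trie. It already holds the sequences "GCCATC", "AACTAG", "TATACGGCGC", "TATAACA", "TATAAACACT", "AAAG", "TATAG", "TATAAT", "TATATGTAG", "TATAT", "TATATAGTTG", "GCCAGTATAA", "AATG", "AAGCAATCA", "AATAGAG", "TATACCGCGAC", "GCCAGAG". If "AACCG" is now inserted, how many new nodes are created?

Walking "AACCG" from the root, the first 3 characters ("AAC") follow existing edges; "C" is the first miss.
New nodes needed: |"AACCG"| − 3 = 5 − 3 = 2.

2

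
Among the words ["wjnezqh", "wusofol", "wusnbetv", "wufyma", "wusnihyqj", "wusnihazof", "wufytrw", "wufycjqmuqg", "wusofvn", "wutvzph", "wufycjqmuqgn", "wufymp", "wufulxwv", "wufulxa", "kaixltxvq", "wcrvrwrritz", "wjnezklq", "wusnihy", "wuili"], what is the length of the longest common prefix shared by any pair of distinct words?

Look for the deepest trie node that still has at least two words in its subtree.
"wufycjqmuqg" and "wufycjqmuqgn" agree on "wufycjqmuqg" (11 characters) before diverging; nothing deeper is shared.
Longest shared-prefix length: 11

11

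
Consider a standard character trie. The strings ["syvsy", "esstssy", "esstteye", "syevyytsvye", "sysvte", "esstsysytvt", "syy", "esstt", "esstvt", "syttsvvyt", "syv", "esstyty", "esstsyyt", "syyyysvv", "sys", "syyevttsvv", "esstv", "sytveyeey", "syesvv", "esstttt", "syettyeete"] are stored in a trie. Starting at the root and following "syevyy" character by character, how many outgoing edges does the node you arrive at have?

The children of the "syevyy" node are the distinct next characters among strings starting with "syevyy".
Distinct next characters after "syevyy": t.
That node has 1 child edge.

1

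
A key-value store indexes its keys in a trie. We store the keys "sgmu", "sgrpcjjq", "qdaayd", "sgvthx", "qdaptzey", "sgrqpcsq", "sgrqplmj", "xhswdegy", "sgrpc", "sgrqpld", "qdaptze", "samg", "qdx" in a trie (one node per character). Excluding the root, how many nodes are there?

Insert word by word; a character creates a node only if that edge doesn't already exist:
  "sgmu" → 4 new (s, g, m, u)
  "sgrpcjjq" → prefix "sg" already present; 6 new (r, p, c, j, j, q)
  "qdaayd" → 6 new (q, d, a, a, y, d)
  "sgvthx" → prefix "sg" already present; 4 new (v, t, h, x)
  "qdaptzey" → prefix "qda" already present; 5 new (p, t, z, e, y)
  "sgrqpcsq" → prefix "sgr" already present; 5 new (q, p, c, s, q)
  "sgrqplmj" → prefix "sgrqp" already present; 3 new (l, m, j)
  "xhswdegy" → 8 new (x, h, s, w, d, e, g, y)
  "sgrpc" → prefix "sgrpc" already present; 0 new (none)
  "sgrqpld" → prefix "sgrqpl" already present; 1 new (d)
  "qdaptze" → prefix "qdaptze" already present; 0 new (none)
  "samg" → prefix "s" already present; 3 new (a, m, g)
  "qdx" → prefix "qd" already present; 1 new (x)
Total nodes = 4 + 6 + 6 + 4 + 5 + 5 + 3 + 8 + 0 + 1 + 0 + 3 + 1 = 46

46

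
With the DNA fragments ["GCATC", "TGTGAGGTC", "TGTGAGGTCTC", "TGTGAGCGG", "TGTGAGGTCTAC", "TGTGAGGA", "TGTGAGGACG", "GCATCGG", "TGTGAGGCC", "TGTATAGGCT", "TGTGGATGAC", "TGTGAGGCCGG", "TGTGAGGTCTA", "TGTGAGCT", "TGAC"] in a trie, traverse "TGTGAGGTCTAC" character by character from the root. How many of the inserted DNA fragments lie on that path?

Walk "TGTGAGGTCTAC" from the root; an end-of-word marker is hit whenever a stored word is a prefix of "TGTGAGGTCTAC".
Prefixes of the query that are stored words: "TGTGAGGTC", "TGTGAGGTCTA", "TGTGAGGTCTAC"
Count: 3

3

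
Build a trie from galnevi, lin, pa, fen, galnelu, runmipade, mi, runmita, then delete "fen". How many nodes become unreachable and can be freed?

3

A node on "fen"'s path can go only if nothing else ends at it or branches off below it.
No other word shares any prefix with "fen", so all 3 of its nodes go.
Nodes removed: 3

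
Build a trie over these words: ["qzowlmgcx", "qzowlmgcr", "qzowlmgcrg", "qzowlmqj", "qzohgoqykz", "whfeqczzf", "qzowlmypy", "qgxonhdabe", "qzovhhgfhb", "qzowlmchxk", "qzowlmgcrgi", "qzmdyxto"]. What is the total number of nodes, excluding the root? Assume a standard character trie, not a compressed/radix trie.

59

Trace insertions, counting only characters that open a new branch:
  "qzowlmgcx" → 9 new (q, z, o, w, l, m, g, c, x)
  "qzowlmgcr" → prefix "qzowlmgc" already present; 1 new (r)
  "qzowlmgcrg" → prefix "qzowlmgcr" already present; 1 new (g)
  "qzowlmqj" → prefix "qzowlm" already present; 2 new (q, j)
  "qzohgoqykz" → prefix "qzo" already present; 7 new (h, g, o, q, y, k, z)
  "whfeqczzf" → 9 new (w, h, f, e, q, c, z, z, f)
  "qzowlmypy" → prefix "qzowlm" already present; 3 new (y, p, y)
  "qgxonhdabe" → prefix "q" already present; 9 new (g, x, o, n, h, d, a, b, e)
  "qzovhhgfhb" → prefix "qzo" already present; 7 new (v, h, h, g, f, h, b)
  "qzowlmchxk" → prefix "qzowlm" already present; 4 new (c, h, x, k)
  "qzowlmgcrgi" → prefix "qzowlmgcrg" already present; 1 new (i)
  "qzmdyxto" → prefix "qz" already present; 6 new (m, d, y, x, t, o)
Total nodes = 9 + 1 + 1 + 2 + 7 + 9 + 3 + 9 + 7 + 4 + 1 + 6 = 59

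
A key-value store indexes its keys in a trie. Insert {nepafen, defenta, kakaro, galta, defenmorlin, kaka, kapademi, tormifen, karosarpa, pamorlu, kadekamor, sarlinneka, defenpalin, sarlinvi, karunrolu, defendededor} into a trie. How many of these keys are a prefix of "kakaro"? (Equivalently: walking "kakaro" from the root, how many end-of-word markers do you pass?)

Check each prefix of "kakaro" against the stored set — each match is an end-marker on the path.
Prefixes of the query that are stored words: "kaka", "kakaro"
Count: 2

2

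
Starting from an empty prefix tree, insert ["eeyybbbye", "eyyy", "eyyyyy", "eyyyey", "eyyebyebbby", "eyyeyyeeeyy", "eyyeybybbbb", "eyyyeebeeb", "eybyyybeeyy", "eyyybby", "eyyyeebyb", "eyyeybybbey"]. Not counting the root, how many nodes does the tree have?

58

For each word, the new-node count is its length minus the longest prefix already in the trie:
  "eeyybbbye" → 9 new (e, e, y, y, b, b, b, y, e)
  "eyyy" → prefix "e" already present; 3 new (y, y, y)
  "eyyyyy" → prefix "eyyy" already present; 2 new (y, y)
  "eyyyey" → prefix "eyyy" already present; 2 new (e, y)
  "eyyebyebbby" → prefix "eyy" already present; 8 new (e, b, y, e, b, b, b, y)
  "eyyeyyeeeyy" → prefix "eyye" already present; 7 new (y, y, e, e, e, y, y)
  "eyyeybybbbb" → prefix "eyyey" already present; 6 new (b, y, b, b, b, b)
  "eyyyeebeeb" → prefix "eyyye" already present; 5 new (e, b, e, e, b)
  "eybyyybeeyy" → prefix "ey" already present; 9 new (b, y, y, y, b, e, e, y, y)
  "eyyybby" → prefix "eyyy" already present; 3 new (b, b, y)
  "eyyyeebyb" → prefix "eyyyeeb" already present; 2 new (y, b)
  "eyyeybybbey" → prefix "eyyeybybb" already present; 2 new (e, y)
Total nodes = 9 + 3 + 2 + 2 + 8 + 7 + 6 + 5 + 9 + 3 + 2 + 2 = 58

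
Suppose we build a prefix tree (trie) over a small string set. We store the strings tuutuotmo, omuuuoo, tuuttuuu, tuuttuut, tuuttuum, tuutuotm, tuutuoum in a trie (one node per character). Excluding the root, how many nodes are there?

Trie structure (* marks end of a word):
(root)
├─ o
│  └─ m
│     └─ u
│        └─ u
│           └─ u
│              └─ o
│                 └─ o *
└─ t
   └─ u
      └─ u
         └─ t
            ├─ t
            │  └─ u
            │     └─ u
            │        ├─ m *
            │        ├─ t *
            │        └─ u *
            └─ u
               └─ o
                  ├─ t
                  │  └─ m *
                  │     └─ o *
                  └─ u
                     └─ m *
Counting every labelled node above: 24.

24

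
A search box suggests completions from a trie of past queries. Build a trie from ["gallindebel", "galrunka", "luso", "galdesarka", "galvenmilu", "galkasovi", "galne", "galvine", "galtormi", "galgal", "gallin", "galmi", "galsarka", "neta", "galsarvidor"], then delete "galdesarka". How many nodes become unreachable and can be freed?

After clearing the end-marker at "galdesarka", prune upward until reaching a node still needed by another word.
The suffix "desarka" (7 nodes) is used only by "galdesarka"; the node for "gal" still has the child "l", so pruning stops there.
Nodes removed: 7

7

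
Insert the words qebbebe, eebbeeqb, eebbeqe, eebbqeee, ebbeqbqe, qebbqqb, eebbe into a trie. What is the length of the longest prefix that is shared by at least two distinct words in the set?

5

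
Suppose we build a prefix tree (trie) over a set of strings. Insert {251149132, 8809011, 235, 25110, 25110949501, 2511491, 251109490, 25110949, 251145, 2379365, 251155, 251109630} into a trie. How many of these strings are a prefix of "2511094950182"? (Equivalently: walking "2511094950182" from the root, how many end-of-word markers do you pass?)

Traverse "2511094950182" character by character; count nodes along the way that are marked as word ends.
Prefixes of the query that are stored words: "25110", "25110949", "25110949501"
Count: 3

3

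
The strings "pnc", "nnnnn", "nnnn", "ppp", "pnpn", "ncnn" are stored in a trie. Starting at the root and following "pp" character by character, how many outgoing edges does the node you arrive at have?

1

The children of the "pp" node are the distinct next characters among strings starting with "pp".
Characters that immediately follow "pp" among the stored strings: {p}.
That node has 1 child edge.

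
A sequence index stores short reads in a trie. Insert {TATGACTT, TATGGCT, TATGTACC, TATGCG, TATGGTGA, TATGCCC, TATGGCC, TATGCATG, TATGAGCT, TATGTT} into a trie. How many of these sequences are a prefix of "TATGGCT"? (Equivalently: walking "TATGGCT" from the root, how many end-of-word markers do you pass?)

1

Traverse "TATGGCT" character by character; count nodes along the way that are marked as word ends.
Prefixes of the query that are stored words: "TATGGCT"
Count: 1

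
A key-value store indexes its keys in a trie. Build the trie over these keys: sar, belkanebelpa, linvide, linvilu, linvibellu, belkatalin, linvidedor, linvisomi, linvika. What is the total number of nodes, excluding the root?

Count nodes per top-level branch (shared prefixes stored once):
  'b'-branch (belkanebelpa, belkatalin): 17 nodes
  'l'-branch (linvibellu, linvide, linvidedor, linvika, linvilu, linvisomi): 23 nodes
  's'-branch (sar): 3 nodes
Sum: 43

43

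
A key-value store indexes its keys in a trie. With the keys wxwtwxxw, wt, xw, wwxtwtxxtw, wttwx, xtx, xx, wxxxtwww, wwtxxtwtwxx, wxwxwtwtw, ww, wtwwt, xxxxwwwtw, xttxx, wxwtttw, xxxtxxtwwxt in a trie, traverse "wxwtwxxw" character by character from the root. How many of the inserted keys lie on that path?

1

Walk "wxwtwxxw" from the root; an end-of-word marker is hit whenever a stored word is a prefix of "wxwtwxxw".
Prefixes of the query that are stored words: "wxwtwxxw"
Count: 1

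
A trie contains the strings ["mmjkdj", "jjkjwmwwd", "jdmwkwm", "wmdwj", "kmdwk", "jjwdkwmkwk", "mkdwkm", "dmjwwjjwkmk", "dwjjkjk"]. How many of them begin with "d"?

2

Filter for entries beginning with "d":
Matches: "dmjwwjjwkmk", "dwjjkjk"
Count: 2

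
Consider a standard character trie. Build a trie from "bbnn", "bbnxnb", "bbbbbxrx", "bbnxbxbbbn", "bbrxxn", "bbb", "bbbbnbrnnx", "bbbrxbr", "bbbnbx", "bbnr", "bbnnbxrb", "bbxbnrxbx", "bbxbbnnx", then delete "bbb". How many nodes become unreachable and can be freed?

0

After clearing the end-marker at "bbb", prune upward until reaching a node still needed by another word.
Every node on "bbb" is still needed (e.g. by "bbbbbxrx"), so nothing is freed.
Nodes removed: 0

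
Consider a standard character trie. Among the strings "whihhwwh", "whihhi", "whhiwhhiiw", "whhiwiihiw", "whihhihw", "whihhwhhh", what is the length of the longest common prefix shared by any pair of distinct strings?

The deepest shared node is where two words last agree before diverging.
e.g. "whihhi" and "whihhihw" share the prefix "whihhi" of length 6; no pair shares a longer one.
Longest shared-prefix length: 6

6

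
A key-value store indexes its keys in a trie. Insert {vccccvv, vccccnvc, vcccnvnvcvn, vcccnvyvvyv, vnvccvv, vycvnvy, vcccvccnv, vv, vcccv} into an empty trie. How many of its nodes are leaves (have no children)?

A leaf is a node with no children — equivalently, the end of a word that is not a proper prefix of any other stored word.
Those words: "vccccnvc", "vccccvv", "vcccnvnvcvn", "vcccnvyvvyv", "vcccvccnv", "vnvccvv", "vv", "vycvnvy"
Leaf count: 8

8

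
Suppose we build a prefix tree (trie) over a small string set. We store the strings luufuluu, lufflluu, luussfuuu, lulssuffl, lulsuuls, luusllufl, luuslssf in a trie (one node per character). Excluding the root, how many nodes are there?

Insert word by word; a character creates a node only if that edge doesn't already exist:
  "luufuluu" → 8 new (l, u, u, f, u, l, u, u)
  "lufflluu" → prefix "lu" already present; 6 new (f, f, l, l, u, u)
  "luussfuuu" → prefix "luu" already present; 6 new (s, s, f, u, u, u)
  "lulssuffl" → prefix "lu" already present; 7 new (l, s, s, u, f, f, l)
  "lulsuuls" → prefix "luls" already present; 4 new (u, u, l, s)
  "luusllufl" → prefix "luus" already present; 5 new (l, l, u, f, l)
  "luuslssf" → prefix "luusl" already present; 3 new (s, s, f)
Total nodes = 8 + 6 + 6 + 7 + 4 + 5 + 3 = 39

39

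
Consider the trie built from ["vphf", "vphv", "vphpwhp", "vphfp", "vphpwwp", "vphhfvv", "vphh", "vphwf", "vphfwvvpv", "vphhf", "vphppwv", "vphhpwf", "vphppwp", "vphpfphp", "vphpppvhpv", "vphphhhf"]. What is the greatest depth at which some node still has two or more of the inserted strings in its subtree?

6

Equivalently: take the maximum, over all pairs, of their longest common prefix length.
"vphppwp" and "vphppwv" agree on "vphppw" (6 characters) before diverging; nothing deeper is shared.
Longest shared-prefix length: 6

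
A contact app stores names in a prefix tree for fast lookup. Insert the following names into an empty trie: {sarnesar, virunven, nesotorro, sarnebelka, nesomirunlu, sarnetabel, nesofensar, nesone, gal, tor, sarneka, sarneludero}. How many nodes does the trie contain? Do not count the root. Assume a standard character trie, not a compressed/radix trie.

Trace insertions, counting only characters that open a new branch:
  "sarnesar" → 8 new (s, a, r, n, e, s, a, r)
  "virunven" → 8 new (v, i, r, u, n, v, e, n)
  "nesotorro" → 9 new (n, e, s, o, t, o, r, r, o)
  "sarnebelka" → prefix "sarne" already present; 5 new (b, e, l, k, a)
  "nesomirunlu" → prefix "neso" already present; 7 new (m, i, r, u, n, l, u)
  "sarnetabel" → prefix "sarne" already present; 5 new (t, a, b, e, l)
  "nesofensar" → prefix "neso" already present; 6 new (f, e, n, s, a, r)
  "nesone" → prefix "neso" already present; 2 new (n, e)
  "gal" → 3 new (g, a, l)
  "tor" → 3 new (t, o, r)
  "sarneka" → prefix "sarne" already present; 2 new (k, a)
  "sarneludero" → prefix "sarne" already present; 6 new (l, u, d, e, r, o)
Total nodes = 8 + 8 + 9 + 5 + 7 + 5 + 6 + 2 + 3 + 3 + 2 + 6 = 64

64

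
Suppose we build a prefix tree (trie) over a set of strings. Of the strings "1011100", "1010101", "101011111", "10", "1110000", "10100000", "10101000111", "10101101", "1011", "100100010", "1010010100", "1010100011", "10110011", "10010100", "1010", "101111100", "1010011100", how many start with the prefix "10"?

Walk to "10"; the words in its subtree are exactly those with that prefix.
Words under "10": 10, 100100010, 10010100, 1010, 10100000, 1010010100, 1010011100, 1010100011, 10101000111, 1010101, 10101101, 101011111, 1011, 10110011, 1011100, 101111100
Count: 16

16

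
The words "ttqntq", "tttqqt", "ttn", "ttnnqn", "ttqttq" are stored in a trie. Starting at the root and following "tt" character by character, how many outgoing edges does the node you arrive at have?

Follow the path "tt" to its node, then look at its outgoing edges.
Characters that immediately follow "tt" among the stored strings: {n, q, t}.
That node has 3 child edges.

3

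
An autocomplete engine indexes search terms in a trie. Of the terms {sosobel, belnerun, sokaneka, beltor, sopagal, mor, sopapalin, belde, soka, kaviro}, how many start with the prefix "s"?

Walk to "s"; the words in its subtree are exactly those with that prefix.
Words under "s": soka, sokaneka, sopagal, sopapalin, sosobel
Count: 5

5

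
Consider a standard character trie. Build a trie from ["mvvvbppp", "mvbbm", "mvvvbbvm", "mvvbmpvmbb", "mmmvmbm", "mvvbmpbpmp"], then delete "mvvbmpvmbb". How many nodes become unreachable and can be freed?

4

After clearing the end-marker at "mvvbmpvmbb", prune upward until reaching a node still needed by another word.
The suffix "vmbb" (4 nodes) is used only by "mvvbmpvmbb"; the node for "mvvbmp" still has the child "b", so pruning stops there.
Nodes removed: 4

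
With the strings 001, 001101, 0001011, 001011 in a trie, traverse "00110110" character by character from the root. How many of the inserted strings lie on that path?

2

Traverse "00110110" character by character; count nodes along the way that are marked as word ends.
Prefixes of the query that are stored words: "001", "001101"
Count: 2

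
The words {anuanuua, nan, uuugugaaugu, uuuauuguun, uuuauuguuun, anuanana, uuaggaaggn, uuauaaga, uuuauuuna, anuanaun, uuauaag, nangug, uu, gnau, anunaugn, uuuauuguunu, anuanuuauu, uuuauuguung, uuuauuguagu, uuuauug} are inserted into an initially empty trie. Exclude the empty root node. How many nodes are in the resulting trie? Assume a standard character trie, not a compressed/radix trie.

71

Trace insertions, counting only characters that open a new branch:
  "anuanuua" → 8 new (a, n, u, a, n, u, u, a)
  "nan" → 3 new (n, a, n)
  "uuugugaaugu" → 11 new (u, u, u, g, u, g, a, a, u, g, u)
  "uuuauuguun" → prefix "uuu" already present; 7 new (a, u, u, g, u, u, n)
  "uuuauuguuun" → prefix "uuuauuguu" already present; 2 new (u, n)
  "anuanana" → prefix "anuan" already present; 3 new (a, n, a)
  "uuaggaaggn" → prefix "uu" already present; 8 new (a, g, g, a, a, g, g, n)
  "uuauaaga" → prefix "uua" already present; 5 new (u, a, a, g, a)
  "uuuauuuna" → prefix "uuuauu" already present; 3 new (u, n, a)
  "anuanaun" → prefix "anuana" already present; 2 new (u, n)
  "uuauaag" → prefix "uuauaag" already present; 0 new (none)
  "nangug" → prefix "nan" already present; 3 new (g, u, g)
  "uu" → prefix "uu" already present; 0 new (none)
  "gnau" → 4 new (g, n, a, u)
  "anunaugn" → prefix "anu" already present; 5 new (n, a, u, g, n)
  "uuuauuguunu" → prefix "uuuauuguun" already present; 1 new (u)
  "anuanuuauu" → prefix "anuanuua" already present; 2 new (u, u)
  "uuuauuguung" → prefix "uuuauuguun" already present; 1 new (g)
  "uuuauuguagu" → prefix "uuuauugu" already present; 3 new (a, g, u)
  "uuuauug" → prefix "uuuauug" already present; 0 new (none)
Total nodes = 8 + 3 + 11 + 7 + 2 + 3 + 8 + 5 + 3 + 2 + 0 + 3 + 0 + 4 + 5 + 1 + 2 + 1 + 3 + 0 = 71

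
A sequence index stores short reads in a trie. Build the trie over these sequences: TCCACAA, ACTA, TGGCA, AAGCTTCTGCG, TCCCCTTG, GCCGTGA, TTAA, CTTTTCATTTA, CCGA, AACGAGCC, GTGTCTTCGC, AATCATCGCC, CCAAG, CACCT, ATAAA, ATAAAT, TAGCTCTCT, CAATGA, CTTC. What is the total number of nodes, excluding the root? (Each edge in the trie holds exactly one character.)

For each word, the new-node count is its length minus the longest prefix already in the trie:
  "TCCACAA" → 7 new (T, C, C, A, C, A, A)
  "ACTA" → 4 new (A, C, T, A)
  "TGGCA" → prefix "T" already present; 4 new (G, G, C, A)
  "AAGCTTCTGCG" → prefix "A" already present; 10 new (A, G, C, T, T, C, T, G, C, G)
  "TCCCCTTG" → prefix "TCC" already present; 5 new (C, C, T, T, G)
  "GCCGTGA" → 7 new (G, C, C, G, T, G, A)
  "TTAA" → prefix "T" already present; 3 new (T, A, A)
  "CTTTTCATTTA" → 11 new (C, T, T, T, T, C, A, T, T, T, A)
  "CCGA" → prefix "C" already present; 3 new (C, G, A)
  "AACGAGCC" → prefix "AA" already present; 6 new (C, G, A, G, C, C)
  "GTGTCTTCGC" → prefix "G" already present; 9 new (T, G, T, C, T, T, C, G, C)
  "AATCATCGCC" → prefix "AA" already present; 8 new (T, C, A, T, C, G, C, C)
  "CCAAG" → prefix "CC" already present; 3 new (A, A, G)
  "CACCT" → prefix "C" already present; 4 new (A, C, C, T)
  "ATAAA" → prefix "A" already present; 4 new (T, A, A, A)
  "ATAAAT" → prefix "ATAAA" already present; 1 new (T)
  "TAGCTCTCT" → prefix "T" already present; 8 new (A, G, C, T, C, T, C, T)
  "CAATGA" → prefix "CA" already present; 4 new (A, T, G, A)
  "CTTC" → prefix "CTT" already present; 1 new (C)
Total nodes = 7 + 4 + 4 + 10 + 5 + 7 + 3 + 11 + 3 + 6 + 9 + 8 + 3 + 4 + 4 + 1 + 8 + 4 + 1 = 102

102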